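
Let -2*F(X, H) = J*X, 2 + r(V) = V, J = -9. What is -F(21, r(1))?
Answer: -189/2 ≈ -94.500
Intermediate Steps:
r(V) = -2 + V
F(X, H) = 9*X/2 (F(X, H) = -(-9)*X/2 = 9*X/2)
-F(21, r(1)) = -9*21/2 = -1*189/2 = -189/2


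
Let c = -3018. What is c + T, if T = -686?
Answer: -3704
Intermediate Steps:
c + T = -3018 - 686 = -3704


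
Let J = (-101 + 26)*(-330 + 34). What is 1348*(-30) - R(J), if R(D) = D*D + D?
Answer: -492902640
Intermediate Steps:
J = 22200 (J = -75*(-296) = 22200)
R(D) = D + D² (R(D) = D² + D = D + D²)
1348*(-30) - R(J) = 1348*(-30) - 22200*(1 + 22200) = -40440 - 22200*22201 = -40440 - 1*492862200 = -40440 - 492862200 = -492902640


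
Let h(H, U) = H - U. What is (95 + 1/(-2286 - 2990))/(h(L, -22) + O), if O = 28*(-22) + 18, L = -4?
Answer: -501219/3060080 ≈ -0.16379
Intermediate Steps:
O = -598 (O = -616 + 18 = -598)
(95 + 1/(-2286 - 2990))/(h(L, -22) + O) = (95 + 1/(-2286 - 2990))/((-4 - 1*(-22)) - 598) = (95 + 1/(-5276))/((-4 + 22) - 598) = (95 - 1/5276)/(18 - 598) = (501219/5276)/(-580) = (501219/5276)*(-1/580) = -501219/3060080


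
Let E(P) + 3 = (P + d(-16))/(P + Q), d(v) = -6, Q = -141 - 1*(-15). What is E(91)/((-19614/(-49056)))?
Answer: -44384/3269 ≈ -13.577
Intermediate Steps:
Q = -126 (Q = -141 + 15 = -126)
E(P) = -3 + (-6 + P)/(-126 + P) (E(P) = -3 + (P - 6)/(P - 126) = -3 + (-6 + P)/(-126 + P))
E(91)/((-19614/(-49056))) = (2*(186 - 1*91)/(-126 + 91))/((-19614/(-49056))) = (2*(186 - 91)/(-35))/((-19614*(-1/49056))) = (2*(-1/35)*95)/(467/1168) = -38/7*1168/467 = -44384/3269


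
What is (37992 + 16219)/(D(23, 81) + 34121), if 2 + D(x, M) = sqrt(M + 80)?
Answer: 1849625109/1164106000 - 54211*sqrt(161)/1164106000 ≈ 1.5883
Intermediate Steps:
D(x, M) = -2 + sqrt(80 + M) (D(x, M) = -2 + sqrt(M + 80) = -2 + sqrt(80 + M))
(37992 + 16219)/(D(23, 81) + 34121) = (37992 + 16219)/((-2 + sqrt(80 + 81)) + 34121) = 54211/((-2 + sqrt(161)) + 34121) = 54211/(34119 + sqrt(161))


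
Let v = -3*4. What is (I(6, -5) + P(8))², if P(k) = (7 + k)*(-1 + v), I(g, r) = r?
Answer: 40000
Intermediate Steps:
v = -12
P(k) = -91 - 13*k (P(k) = (7 + k)*(-1 - 12) = (7 + k)*(-13) = -91 - 13*k)
(I(6, -5) + P(8))² = (-5 + (-91 - 13*8))² = (-5 + (-91 - 104))² = (-5 - 195)² = (-200)² = 40000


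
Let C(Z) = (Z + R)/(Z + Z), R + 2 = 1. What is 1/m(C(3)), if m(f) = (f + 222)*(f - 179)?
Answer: -9/357512 ≈ -2.5174e-5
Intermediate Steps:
R = -1 (R = -2 + 1 = -1)
C(Z) = (-1 + Z)/(2*Z) (C(Z) = (Z - 1)/(Z + Z) = (-1 + Z)/((2*Z)) = (-1 + Z)*(1/(2*Z)) = (-1 + Z)/(2*Z))
m(f) = (-179 + f)*(222 + f) (m(f) = (222 + f)*(-179 + f) = (-179 + f)*(222 + f))
1/m(C(3)) = 1/(-39738 + ((1/2)*(-1 + 3)/3)**2 + 43*((1/2)*(-1 + 3)/3)) = 1/(-39738 + ((1/2)*(1/3)*2)**2 + 43*((1/2)*(1/3)*2)) = 1/(-39738 + (1/3)**2 + 43*(1/3)) = 1/(-39738 + 1/9 + 43/3) = 1/(-357512/9) = -9/357512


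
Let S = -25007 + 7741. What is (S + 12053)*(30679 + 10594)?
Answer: -215156149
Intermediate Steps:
S = -17266
(S + 12053)*(30679 + 10594) = (-17266 + 12053)*(30679 + 10594) = -5213*41273 = -215156149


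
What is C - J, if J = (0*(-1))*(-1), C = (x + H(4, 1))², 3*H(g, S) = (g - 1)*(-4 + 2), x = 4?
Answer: 4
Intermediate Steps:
H(g, S) = ⅔ - 2*g/3 (H(g, S) = ((g - 1)*(-4 + 2))/3 = ((-1 + g)*(-2))/3 = (2 - 2*g)/3 = ⅔ - 2*g/3)
C = 4 (C = (4 + (⅔ - ⅔*4))² = (4 + (⅔ - 8/3))² = (4 - 2)² = 2² = 4)
J = 0 (J = 0*(-1) = 0)
C - J = 4 - 1*0 = 4 + 0 = 4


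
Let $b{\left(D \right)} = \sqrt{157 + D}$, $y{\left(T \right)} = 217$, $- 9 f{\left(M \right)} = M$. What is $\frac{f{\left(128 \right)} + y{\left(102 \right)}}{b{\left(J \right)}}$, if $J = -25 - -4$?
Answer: $\frac{1825 \sqrt{34}}{612} \approx 17.388$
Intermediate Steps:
$f{\left(M \right)} = - \frac{M}{9}$
$J = -21$ ($J = -25 + 4 = -21$)
$\frac{f{\left(128 \right)} + y{\left(102 \right)}}{b{\left(J \right)}} = \frac{\left(- \frac{1}{9}\right) 128 + 217}{\sqrt{157 - 21}} = \frac{- \frac{128}{9} + 217}{\sqrt{136}} = \frac{1825}{9 \cdot 2 \sqrt{34}} = \frac{1825 \frac{\sqrt{34}}{68}}{9} = \frac{1825 \sqrt{34}}{612}$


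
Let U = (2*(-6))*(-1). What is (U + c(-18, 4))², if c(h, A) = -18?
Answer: 36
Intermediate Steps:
U = 12 (U = -12*(-1) = 12)
(U + c(-18, 4))² = (12 - 18)² = (-6)² = 36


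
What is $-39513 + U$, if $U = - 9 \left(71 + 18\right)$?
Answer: $-40314$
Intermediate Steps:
$U = -801$ ($U = \left(-9\right) 89 = -801$)
$-39513 + U = -39513 - 801 = -40314$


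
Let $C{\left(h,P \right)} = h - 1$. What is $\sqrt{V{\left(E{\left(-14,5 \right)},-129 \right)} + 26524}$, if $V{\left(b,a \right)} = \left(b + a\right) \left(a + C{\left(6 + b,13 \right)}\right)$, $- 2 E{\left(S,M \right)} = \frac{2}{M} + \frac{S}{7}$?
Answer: $\frac{2 \sqrt{264489}}{5} \approx 205.71$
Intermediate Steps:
$E{\left(S,M \right)} = - \frac{1}{M} - \frac{S}{14}$ ($E{\left(S,M \right)} = - \frac{\frac{2}{M} + \frac{S}{7}}{2} = - \frac{1}{M} - \frac{S}{14}$)
$C{\left(h,P \right)} = -1 + h$ ($C{\left(h,P \right)} = h - 1 = -1 + h$)
$V{\left(b,a \right)} = \left(a + b\right) \left(5 + a + b\right)$ ($V{\left(b,a \right)} = \left(b + a\right) \left(a + \left(-1 + \left(6 + b\right)\right)\right) = \left(a + b\right) \left(a + \left(5 + b\right)\right) = \left(a + b\right) \left(5 + a + b\right)$)
$\sqrt{V{\left(E{\left(-14,5 \right)},-129 \right)} + 26524} = \sqrt{\left(\left(-129\right)^{2} - 129 \left(- \frac{1}{5} - -1\right) - 129 \left(5 - - \frac{4}{5}\right) + \left(- \frac{1}{5} - -1\right) \left(5 - - \frac{4}{5}\right)\right) + 26524} = \sqrt{\left(16641 - 129 \left(\left(-1\right) \frac{1}{5} + 1\right) - 129 \left(5 + \left(\left(-1\right) \frac{1}{5} + 1\right)\right) + \left(\left(-1\right) \frac{1}{5} + 1\right) \left(5 + \left(\left(-1\right) \frac{1}{5} + 1\right)\right)\right) + 26524} = \sqrt{\left(16641 - 129 \left(- \frac{1}{5} + 1\right) - 129 \left(5 + \left(- \frac{1}{5} + 1\right)\right) + \left(- \frac{1}{5} + 1\right) \left(5 + \left(- \frac{1}{5} + 1\right)\right)\right) + 26524} = \sqrt{\left(16641 - \frac{516}{5} - 129 \left(5 + \frac{4}{5}\right) + \frac{4 \left(5 + \frac{4}{5}\right)}{5}\right) + 26524} = \sqrt{\left(16641 - \frac{516}{5} - \frac{3741}{5} + \frac{4}{5} \cdot \frac{29}{5}\right) + 26524} = \sqrt{\left(16641 - \frac{516}{5} - \frac{3741}{5} + \frac{116}{25}\right) + 26524} = \sqrt{\frac{394856}{25} + 26524} = \sqrt{\frac{1057956}{25}} = \frac{2 \sqrt{264489}}{5}$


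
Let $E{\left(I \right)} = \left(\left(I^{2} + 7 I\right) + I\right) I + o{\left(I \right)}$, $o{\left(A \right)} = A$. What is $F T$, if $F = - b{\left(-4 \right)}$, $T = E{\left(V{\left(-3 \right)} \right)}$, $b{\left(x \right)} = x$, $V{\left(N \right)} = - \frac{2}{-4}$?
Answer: $\frac{21}{2} \approx 10.5$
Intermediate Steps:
$V{\left(N \right)} = \frac{1}{2}$ ($V{\left(N \right)} = \left(-2\right) \left(- \frac{1}{4}\right) = \frac{1}{2}$)
$E{\left(I \right)} = I + I \left(I^{2} + 8 I\right)$ ($E{\left(I \right)} = \left(\left(I^{2} + 7 I\right) + I\right) I + I = \left(I^{2} + 8 I\right) I + I = I \left(I^{2} + 8 I\right) + I = I + I \left(I^{2} + 8 I\right)$)
$T = \frac{21}{8}$ ($T = \frac{1 + \left(\frac{1}{2}\right)^{2} + 8 \cdot \frac{1}{2}}{2} = \frac{1 + \frac{1}{4} + 4}{2} = \frac{1}{2} \cdot \frac{21}{4} = \frac{21}{8} \approx 2.625$)
$F = 4$ ($F = \left(-1\right) \left(-4\right) = 4$)
$F T = 4 \cdot \frac{21}{8} = \frac{21}{2}$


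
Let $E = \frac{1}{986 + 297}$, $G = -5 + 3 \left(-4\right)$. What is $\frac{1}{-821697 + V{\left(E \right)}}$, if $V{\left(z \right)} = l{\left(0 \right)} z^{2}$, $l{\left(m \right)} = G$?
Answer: $- \frac{1646089}{1352586393050} \approx -1.217 \cdot 10^{-6}$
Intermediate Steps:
$G = -17$ ($G = -5 - 12 = -17$)
$l{\left(m \right)} = -17$
$E = \frac{1}{1283} \approx 0.00077942$
$V{\left(z \right)} = - 17 z^{2}$
$\frac{1}{-821697 + V{\left(E \right)}} = \frac{1}{-821697 - \frac{17}{1646089}} = \frac{1}{- \frac{1352586393050}{1646089}} = - \frac{1646089}{1352586393050}$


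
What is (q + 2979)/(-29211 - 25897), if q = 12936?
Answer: -15915/55108 ≈ -0.28880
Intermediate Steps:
(q + 2979)/(-29211 - 25897) = (12936 + 2979)/(-29211 - 25897) = 15915/(-55108) = 15915*(-1/55108) = -15915/55108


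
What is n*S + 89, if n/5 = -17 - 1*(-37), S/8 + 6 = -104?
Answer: -87911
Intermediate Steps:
S = -880 (S = -48 + 8*(-104) = -48 - 832 = -880)
n = 100 (n = 5*(-17 - 1*(-37)) = 5*(-17 + 37) = 5*20 = 100)
n*S + 89 = 100*(-880) + 89 = -88000 + 89 = -87911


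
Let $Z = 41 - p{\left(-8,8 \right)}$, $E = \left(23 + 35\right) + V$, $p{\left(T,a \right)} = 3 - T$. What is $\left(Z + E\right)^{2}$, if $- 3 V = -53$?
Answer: $\frac{100489}{9} \approx 11165.0$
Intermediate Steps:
$V = \frac{53}{3}$ ($V = \left(- \frac{1}{3}\right) \left(-53\right) = \frac{53}{3} \approx 17.667$)
$E = \frac{227}{3}$ ($E = \left(23 + 35\right) + \frac{53}{3} = 58 + \frac{53}{3} = \frac{227}{3} \approx 75.667$)
$Z = 30$ ($Z = 41 - \left(3 - -8\right) = 41 - \left(3 + 8\right) = 41 - 11 = 30$)
$\left(Z + E\right)^{2} = \left(30 + \frac{227}{3}\right)^{2} = \left(\frac{317}{3}\right)^{2} = \frac{100489}{9}$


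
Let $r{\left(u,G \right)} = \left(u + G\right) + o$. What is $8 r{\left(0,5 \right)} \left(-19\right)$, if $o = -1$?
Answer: $-608$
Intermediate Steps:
$r{\left(u,G \right)} = -1 + G + u$ ($r{\left(u,G \right)} = \left(u + G\right) - 1 = \left(G + u\right) - 1 = -1 + G + u$)
$8 r{\left(0,5 \right)} \left(-19\right) = 8 \left(-1 + 5 + 0\right) \left(-19\right) = 8 \cdot 4 \left(-19\right) = 32 \left(-19\right) = -608$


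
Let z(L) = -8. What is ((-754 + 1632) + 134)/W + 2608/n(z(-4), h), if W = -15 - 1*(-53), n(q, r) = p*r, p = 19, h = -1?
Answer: -2102/19 ≈ -110.63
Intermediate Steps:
n(q, r) = 19*r
W = 38 (W = -15 + 53 = 38)
((-754 + 1632) + 134)/W + 2608/n(z(-4), h) = ((-754 + 1632) + 134)/38 + 2608/((19*(-1))) = (878 + 134)*(1/38) + 2608/(-19) = 1012*(1/38) + 2608*(-1/19) = 506/19 - 2608/19 = -2102/19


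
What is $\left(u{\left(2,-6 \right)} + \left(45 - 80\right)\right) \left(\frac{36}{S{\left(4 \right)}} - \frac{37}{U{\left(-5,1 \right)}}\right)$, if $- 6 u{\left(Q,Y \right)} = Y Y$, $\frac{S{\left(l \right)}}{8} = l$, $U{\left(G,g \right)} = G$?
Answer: $- \frac{13981}{40} \approx -349.52$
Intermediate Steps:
$S{\left(l \right)} = 8 l$
$u{\left(Q,Y \right)} = - \frac{Y^{2}}{6}$ ($u{\left(Q,Y \right)} = - \frac{Y Y}{6} = - \frac{Y^{2}}{6}$)
$\left(u{\left(2,-6 \right)} + \left(45 - 80\right)\right) \left(\frac{36}{S{\left(4 \right)}} - \frac{37}{U{\left(-5,1 \right)}}\right) = \left(- \frac{\left(-6\right)^{2}}{6} + \left(45 - 80\right)\right) \left(\frac{36}{8 \cdot 4} - \frac{37}{-5}\right) = \left(\left(- \frac{1}{6}\right) 36 + \left(45 - 80\right)\right) \left(\frac{36}{32} - - \frac{37}{5}\right) = \left(-6 - 35\right) \left(36 \cdot \frac{1}{32} + \frac{37}{5}\right) = - 41 \left(\frac{9}{8} + \frac{37}{5}\right) = \left(-41\right) \frac{341}{40} = - \frac{13981}{40}$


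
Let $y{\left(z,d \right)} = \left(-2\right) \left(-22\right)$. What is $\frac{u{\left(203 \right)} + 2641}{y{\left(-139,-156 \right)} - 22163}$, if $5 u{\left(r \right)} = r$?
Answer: $- \frac{13408}{110595} \approx -0.12124$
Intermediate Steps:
$u{\left(r \right)} = \frac{r}{5}$
$y{\left(z,d \right)} = 44$
$\frac{u{\left(203 \right)} + 2641}{y{\left(-139,-156 \right)} - 22163} = \frac{\frac{1}{5} \cdot 203 + 2641}{44 - 22163} = \frac{\frac{203}{5} + 2641}{-22119} = \frac{13408}{5} \left(- \frac{1}{22119}\right) = - \frac{13408}{110595}$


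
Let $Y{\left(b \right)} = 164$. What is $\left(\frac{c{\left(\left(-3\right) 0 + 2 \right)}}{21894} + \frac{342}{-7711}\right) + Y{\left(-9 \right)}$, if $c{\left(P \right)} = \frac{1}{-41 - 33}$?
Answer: $\frac{2048301657161}{12493022916} \approx 163.96$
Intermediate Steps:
$c{\left(P \right)} = - \frac{1}{74}$ ($c{\left(P \right)} = \frac{1}{-74} = - \frac{1}{74}$)
$\left(\frac{c{\left(\left(-3\right) 0 + 2 \right)}}{21894} + \frac{342}{-7711}\right) + Y{\left(-9 \right)} = \left(- \frac{1}{74 \cdot 21894} + \frac{342}{-7711}\right) + 164 = \left(\left(- \frac{1}{74}\right) \frac{1}{21894} + 342 \left(- \frac{1}{7711}\right)\right) + 164 = \left(- \frac{1}{1620156} - \frac{342}{7711}\right) + 164 = - \frac{554101063}{12493022916} + 164 = \frac{2048301657161}{12493022916}$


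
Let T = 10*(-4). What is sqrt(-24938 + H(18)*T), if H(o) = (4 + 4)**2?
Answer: I*sqrt(27498) ≈ 165.83*I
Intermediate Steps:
T = -40
H(o) = 64 (H(o) = 8**2 = 64)
sqrt(-24938 + H(18)*T) = sqrt(-24938 + 64*(-40)) = sqrt(-24938 - 2560) = sqrt(-27498) = I*sqrt(27498)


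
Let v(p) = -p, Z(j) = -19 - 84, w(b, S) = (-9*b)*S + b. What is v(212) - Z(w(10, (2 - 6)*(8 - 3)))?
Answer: -109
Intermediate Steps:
w(b, S) = b - 9*S*b (w(b, S) = -9*S*b + b = b - 9*S*b)
Z(j) = -103
v(212) - Z(w(10, (2 - 6)*(8 - 3))) = -1*212 - 1*(-103) = -212 + 103 = -109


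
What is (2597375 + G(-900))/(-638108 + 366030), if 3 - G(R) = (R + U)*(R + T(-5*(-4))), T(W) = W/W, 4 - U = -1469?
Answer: -3112505/272078 ≈ -11.440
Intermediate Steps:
U = 1473 (U = 4 - 1*(-1469) = 4 + 1469 = 1473)
T(W) = 1
G(R) = 3 - (1 + R)*(1473 + R) (G(R) = 3 - (R + 1473)*(R + 1) = 3 - (1473 + R)*(1 + R) = 3 - (1 + R)*(1473 + R))
(2597375 + G(-900))/(-638108 + 366030) = (2597375 + (-1470 - 1*(-900)² - 1474*(-900)))/(-638108 + 366030) = (2597375 + (-1470 - 1*810000 + 1326600))/(-272078) = (2597375 + (-1470 - 810000 + 1326600))*(-1/272078) = (2597375 + 515130)*(-1/272078) = 3112505*(-1/272078) = -3112505/272078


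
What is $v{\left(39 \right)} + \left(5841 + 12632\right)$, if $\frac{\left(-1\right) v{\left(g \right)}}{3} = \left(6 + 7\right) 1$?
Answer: $18434$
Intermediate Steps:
$v{\left(g \right)} = -39$ ($v{\left(g \right)} = - 3 \left(6 + 7\right) 1 = - 3 \cdot 13 \cdot 1 = \left(-3\right) 13 = -39$)
$v{\left(39 \right)} + \left(5841 + 12632\right) = -39 + \left(5841 + 12632\right) = -39 + 18473 = 18434$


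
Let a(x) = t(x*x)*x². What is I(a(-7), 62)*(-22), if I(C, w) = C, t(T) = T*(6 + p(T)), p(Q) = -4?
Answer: -105644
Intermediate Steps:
t(T) = 2*T (t(T) = T*(6 - 4) = T*2 = 2*T)
a(x) = 2*x⁴ (a(x) = (2*(x*x))*x² = (2*x²)*x² = 2*x⁴)
I(a(-7), 62)*(-22) = (2*(-7)⁴)*(-22) = (2*2401)*(-22) = 4802*(-22) = -105644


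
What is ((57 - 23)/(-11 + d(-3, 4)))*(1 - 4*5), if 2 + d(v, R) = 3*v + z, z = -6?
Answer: 323/14 ≈ 23.071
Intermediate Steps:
d(v, R) = -8 + 3*v (d(v, R) = -2 + (3*v - 6) = -2 + (-6 + 3*v) = -8 + 3*v)
((57 - 23)/(-11 + d(-3, 4)))*(1 - 4*5) = ((57 - 23)/(-11 + (-8 + 3*(-3))))*(1 - 4*5) = (34/(-11 + (-8 - 9)))*(1 - 20) = (34/(-11 - 17))*(-19) = (34/(-28))*(-19) = (34*(-1/28))*(-19) = -17/14*(-19) = 323/14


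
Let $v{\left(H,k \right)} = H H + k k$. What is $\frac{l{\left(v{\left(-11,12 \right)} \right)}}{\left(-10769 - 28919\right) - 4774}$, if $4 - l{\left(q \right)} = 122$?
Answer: $\frac{59}{22231} \approx 0.002654$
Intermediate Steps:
$v{\left(H,k \right)} = H^{2} + k^{2}$
$l{\left(q \right)} = -118$ ($l{\left(q \right)} = 4 - 122 = -118$)
$\frac{l{\left(v{\left(-11,12 \right)} \right)}}{\left(-10769 - 28919\right) - 4774} = - \frac{118}{\left(-10769 - 28919\right) - 4774} = - \frac{118}{-39688 - 4774} = - \frac{118}{-44462} = \left(-118\right) \left(- \frac{1}{44462}\right) = \frac{59}{22231}$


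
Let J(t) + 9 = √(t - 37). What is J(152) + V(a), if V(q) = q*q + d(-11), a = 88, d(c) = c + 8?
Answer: 7732 + √115 ≈ 7742.7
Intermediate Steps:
d(c) = 8 + c
V(q) = -3 + q² (V(q) = q*q + (8 - 11) = q² - 3 = -3 + q²)
J(t) = -9 + √(-37 + t) (J(t) = -9 + √(t - 37) = -9 + √(-37 + t))
J(152) + V(a) = (-9 + √(-37 + 152)) + (-3 + 88²) = (-9 + √115) + (-3 + 7744) = (-9 + √115) + 7741 = 7732 + √115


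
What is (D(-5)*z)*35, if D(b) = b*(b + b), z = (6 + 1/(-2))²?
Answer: 105875/2 ≈ 52938.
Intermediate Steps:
z = 121/4 (z = (6 + 1*(-½))² = (6 - ½)² = (11/2)² = 121/4 ≈ 30.250)
D(b) = 2*b² (D(b) = b*(2*b) = 2*b²)
(D(-5)*z)*35 = ((2*(-5)²)*(121/4))*35 = ((2*25)*(121/4))*35 = (50*(121/4))*35 = (3025/2)*35 = 105875/2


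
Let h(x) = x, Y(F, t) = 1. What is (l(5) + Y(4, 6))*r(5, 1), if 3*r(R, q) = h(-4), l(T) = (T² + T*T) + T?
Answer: -224/3 ≈ -74.667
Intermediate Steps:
l(T) = T + 2*T² (l(T) = (T² + T²) + T = 2*T² + T = T + 2*T²)
r(R, q) = -4/3 (r(R, q) = (⅓)*(-4) = -4/3)
(l(5) + Y(4, 6))*r(5, 1) = (5*(1 + 2*5) + 1)*(-4/3) = (5*(1 + 10) + 1)*(-4/3) = (5*11 + 1)*(-4/3) = (55 + 1)*(-4/3) = 56*(-4/3) = -224/3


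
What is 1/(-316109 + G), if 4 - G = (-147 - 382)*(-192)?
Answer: -1/417673 ≈ -2.3942e-6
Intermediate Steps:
G = -101564 (G = 4 - (-147 - 382)*(-192) = 4 - (-529)*(-192) = 4 - 1*101568 = 4 - 101568 = -101564)
1/(-316109 + G) = 1/(-316109 - 101564) = 1/(-417673) = -1/417673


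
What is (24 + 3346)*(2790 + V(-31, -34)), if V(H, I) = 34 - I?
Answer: 9631460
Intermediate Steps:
(24 + 3346)*(2790 + V(-31, -34)) = (24 + 3346)*(2790 + (34 - 1*(-34))) = 3370*(2790 + (34 + 34)) = 3370*(2790 + 68) = 3370*2858 = 9631460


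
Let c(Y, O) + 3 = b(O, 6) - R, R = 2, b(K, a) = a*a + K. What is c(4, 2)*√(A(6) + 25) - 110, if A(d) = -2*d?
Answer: -110 + 33*√13 ≈ 8.9832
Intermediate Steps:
b(K, a) = K + a² (b(K, a) = a² + K = K + a²)
c(Y, O) = 31 + O (c(Y, O) = -3 + ((O + 6²) - 1*2) = -3 + ((O + 36) - 2) = -3 + ((36 + O) - 2) = -3 + (34 + O) = 31 + O)
c(4, 2)*√(A(6) + 25) - 110 = (31 + 2)*√(-2*6 + 25) - 110 = 33*√(-12 + 25) - 110 = 33*√13 - 110 = -110 + 33*√13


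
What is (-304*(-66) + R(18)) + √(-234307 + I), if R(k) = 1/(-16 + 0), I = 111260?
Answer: 321023/16 + I*√123047 ≈ 20064.0 + 350.78*I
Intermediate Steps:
R(k) = -1/16 (R(k) = 1/(-16) = -1/16)
(-304*(-66) + R(18)) + √(-234307 + I) = (-304*(-66) - 1/16) + √(-234307 + 111260) = (20064 - 1/16) + √(-123047) = 321023/16 + I*√123047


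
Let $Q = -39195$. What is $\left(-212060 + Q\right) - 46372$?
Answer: $-297627$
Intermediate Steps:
$\left(-212060 + Q\right) - 46372 = \left(-212060 - 39195\right) - 46372 = -251255 - 46372 = -297627$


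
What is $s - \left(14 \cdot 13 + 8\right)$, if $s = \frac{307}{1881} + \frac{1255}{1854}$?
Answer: $- \frac{73296803}{387486} \approx -189.16$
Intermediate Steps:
$s = \frac{325537}{387486}$ ($s = 307 \cdot \frac{1}{1881} + 1255 \cdot \frac{1}{1854} = \frac{307}{1881} + \frac{1255}{1854} = \frac{325537}{387486} \approx 0.84013$)
$s - \left(14 \cdot 13 + 8\right) = \frac{325537}{387486} - \left(14 \cdot 13 + 8\right) = \frac{325537}{387486} - \left(182 + 8\right) = \frac{325537}{387486} - 190 = - \frac{73296803}{387486}$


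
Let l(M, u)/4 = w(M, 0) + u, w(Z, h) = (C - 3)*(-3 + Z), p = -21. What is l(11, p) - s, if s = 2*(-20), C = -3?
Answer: -236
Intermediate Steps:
w(Z, h) = 18 - 6*Z (w(Z, h) = (-3 - 3)*(-3 + Z) = -6*(-3 + Z) = 18 - 6*Z)
l(M, u) = 72 - 24*M + 4*u (l(M, u) = 4*((18 - 6*M) + u) = 4*(18 + u - 6*M) = 72 - 24*M + 4*u)
s = -40
l(11, p) - s = (72 - 24*11 + 4*(-21)) - 1*(-40) = (72 - 264 - 84) + 40 = -276 + 40 = -236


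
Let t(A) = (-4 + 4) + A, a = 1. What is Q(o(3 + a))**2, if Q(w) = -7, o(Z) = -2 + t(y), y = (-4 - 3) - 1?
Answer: 49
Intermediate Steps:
y = -8 (y = -7 - 1 = -8)
t(A) = A (t(A) = 0 + A = A)
o(Z) = -10 (o(Z) = -2 - 8 = -10)
Q(o(3 + a))**2 = (-7)**2 = 49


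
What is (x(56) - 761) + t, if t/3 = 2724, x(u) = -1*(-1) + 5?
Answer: 7417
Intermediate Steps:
x(u) = 6 (x(u) = 1 + 5 = 6)
t = 8172 (t = 3*2724 = 8172)
(x(56) - 761) + t = (6 - 761) + 8172 = -755 + 8172 = 7417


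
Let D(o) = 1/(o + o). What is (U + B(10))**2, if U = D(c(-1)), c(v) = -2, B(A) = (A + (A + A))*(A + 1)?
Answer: 1739761/16 ≈ 1.0874e+5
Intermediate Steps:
B(A) = 3*A*(1 + A) (B(A) = (A + 2*A)*(1 + A) = (3*A)*(1 + A) = 3*A*(1 + A))
D(o) = 1/(2*o)
U = -1/4 (U = (1/2)/(-2) = (1/2)*(-1/2) = -1/4 ≈ -0.25000)
(U + B(10))**2 = (-1/4 + 3*10*(1 + 10))**2 = (-1/4 + 3*10*11)**2 = (-1/4 + 330)**2 = (1319/4)**2 = 1739761/16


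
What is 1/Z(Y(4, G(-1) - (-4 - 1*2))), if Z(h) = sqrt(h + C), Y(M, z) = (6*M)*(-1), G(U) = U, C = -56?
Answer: -I*sqrt(5)/20 ≈ -0.1118*I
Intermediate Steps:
Y(M, z) = -6*M
Z(h) = sqrt(-56 + h) (Z(h) = sqrt(h - 56) = sqrt(-56 + h))
1/Z(Y(4, G(-1) - (-4 - 1*2))) = 1/(sqrt(-56 - 6*4)) = 1/(sqrt(-56 - 24)) = 1/(sqrt(-80)) = 1/(4*I*sqrt(5)) = -I*sqrt(5)/20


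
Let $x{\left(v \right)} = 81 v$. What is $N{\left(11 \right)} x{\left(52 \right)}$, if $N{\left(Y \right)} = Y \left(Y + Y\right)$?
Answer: $1019304$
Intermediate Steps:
$N{\left(Y \right)} = 2 Y^{2}$ ($N{\left(Y \right)} = Y 2 Y = 2 Y^{2}$)
$N{\left(11 \right)} x{\left(52 \right)} = 2 \cdot 11^{2} \cdot 81 \cdot 52 = 2 \cdot 121 \cdot 4212 = 242 \cdot 4212 = 1019304$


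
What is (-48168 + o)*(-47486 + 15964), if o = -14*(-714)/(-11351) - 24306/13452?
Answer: 19321300080330829/12724471 ≈ 1.5184e+9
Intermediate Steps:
o = -68393933/25448942 (o = 9996*(-1/11351) - 24306*1/13452 = -9996/11351 - 4051/2242 = -68393933/25448942 ≈ -2.6875)
(-48168 + o)*(-47486 + 15964) = (-48168 - 68393933/25448942)*(-47486 + 15964) = -1225893032189/25448942*(-31522) = 19321300080330829/12724471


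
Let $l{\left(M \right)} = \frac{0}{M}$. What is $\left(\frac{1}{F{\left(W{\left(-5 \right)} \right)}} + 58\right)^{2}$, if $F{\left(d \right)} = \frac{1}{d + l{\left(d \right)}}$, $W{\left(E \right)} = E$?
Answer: $2809$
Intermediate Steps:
$l{\left(M \right)} = 0$
$F{\left(d \right)} = \frac{1}{d}$ ($F{\left(d \right)} = \frac{1}{d + 0} = \frac{1}{d}$)
$\left(\frac{1}{F{\left(W{\left(-5 \right)} \right)}} + 58\right)^{2} = \left(\frac{1}{\frac{1}{-5}} + 58\right)^{2} = \left(\frac{1}{- \frac{1}{5}} + 58\right)^{2} = \left(-5 + 58\right)^{2} = 53^{2} = 2809$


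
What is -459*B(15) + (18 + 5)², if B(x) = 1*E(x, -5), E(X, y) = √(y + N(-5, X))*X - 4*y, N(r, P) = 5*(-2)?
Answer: -8651 - 6885*I*√15 ≈ -8651.0 - 26666.0*I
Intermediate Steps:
N(r, P) = -10
E(X, y) = -4*y + X*√(-10 + y) (E(X, y) = √(y - 10)*X - 4*y = √(-10 + y)*X - 4*y = X*√(-10 + y) - 4*y = -4*y + X*√(-10 + y))
B(x) = 20 + I*x*√15 (B(x) = 1*(-4*(-5) + x*√(-10 - 5)) = 1*(20 + x*√(-15)) = 1*(20 + x*(I*√15)) = 1*(20 + I*x*√15) = 20 + I*x*√15)
-459*B(15) + (18 + 5)² = -459*(20 + I*15*√15) + (18 + 5)² = -459*(20 + 15*I*√15) + 23² = (-9180 - 6885*I*√15) + 529 = -8651 - 6885*I*√15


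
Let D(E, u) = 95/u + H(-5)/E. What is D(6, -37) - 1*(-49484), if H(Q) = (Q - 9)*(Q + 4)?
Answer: 5492698/111 ≈ 49484.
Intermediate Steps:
H(Q) = (-9 + Q)*(4 + Q)
D(E, u) = 14/E + 95/u (D(E, u) = 95/u + (-36 + (-5)² - 5*(-5))/E = 95/u + (-36 + 25 + 25)/E = 95/u + 14/E = 14/E + 95/u)
D(6, -37) - 1*(-49484) = (14/6 + 95/(-37)) - 1*(-49484) = (14*(⅙) + 95*(-1/37)) + 49484 = (7/3 - 95/37) + 49484 = -26/111 + 49484 = 5492698/111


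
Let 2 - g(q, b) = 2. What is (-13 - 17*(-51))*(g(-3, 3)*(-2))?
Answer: 0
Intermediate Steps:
g(q, b) = 0 (g(q, b) = 2 - 1*2 = 2 - 2 = 0)
(-13 - 17*(-51))*(g(-3, 3)*(-2)) = (-13 - 17*(-51))*(0*(-2)) = (-13 + 867)*0 = 854*0 = 0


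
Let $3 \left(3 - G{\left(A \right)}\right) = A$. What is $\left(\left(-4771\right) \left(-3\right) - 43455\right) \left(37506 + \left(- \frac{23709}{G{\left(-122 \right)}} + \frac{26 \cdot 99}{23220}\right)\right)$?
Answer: $- \frac{30338783465451}{28165} \approx -1.0772 \cdot 10^{9}$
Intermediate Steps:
$G{\left(A \right)} = 3 - \frac{A}{3}$
$\left(\left(-4771\right) \left(-3\right) - 43455\right) \left(37506 + \left(- \frac{23709}{G{\left(-122 \right)}} + \frac{26 \cdot 99}{23220}\right)\right) = \left(\left(-4771\right) \left(-3\right) - 43455\right) \left(37506 + \left(- \frac{23709}{3 - - \frac{122}{3}} + \frac{26 \cdot 99}{23220}\right)\right) = \left(14313 - 43455\right) \left(37506 + \left(- \frac{23709}{3 + \frac{122}{3}} + 2574 \cdot \frac{1}{23220}\right)\right) = - 29142 \left(37506 + \left(- \frac{23709}{\frac{131}{3}} + \frac{143}{1290}\right)\right) = - 29142 \left(37506 + \left(\left(-23709\right) \frac{3}{131} + \frac{143}{1290}\right)\right) = - 29142 \left(37506 + \left(- \frac{71127}{131} + \frac{143}{1290}\right)\right) = - 29142 \left(37506 - \frac{91735097}{168990}\right) = \left(-29142\right) \frac{6246403843}{168990} = - \frac{30338783465451}{28165}$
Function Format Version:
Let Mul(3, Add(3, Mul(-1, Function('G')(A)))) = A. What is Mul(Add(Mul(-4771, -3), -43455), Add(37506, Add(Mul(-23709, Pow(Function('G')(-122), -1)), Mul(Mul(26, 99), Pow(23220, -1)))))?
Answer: Rational(-30338783465451, 28165) ≈ -1.0772e+9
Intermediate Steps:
Function('G')(A) = Add(3, Mul(Rational(-1, 3), A))
Mul(Add(Mul(-4771, -3), -43455), Add(37506, Add(Mul(-23709, Pow(Function('G')(-122), -1)), Mul(Mul(26, 99), Pow(23220, -1))))) = Mul(Add(Mul(-4771, -3), -43455), Add(37506, Add(Mul(-23709, Pow(Add(3, Mul(Rational(-1, 3), -122)), -1)), Mul(Mul(26, 99), Pow(23220, -1))))) = Mul(Add(14313, -43455), Add(37506, Add(Mul(-23709, Pow(Add(3, Rational(122, 3)), -1)), Mul(2574, Rational(1, 23220))))) = Mul(-29142, Add(37506, Add(Mul(-23709, Pow(Rational(131, 3), -1)), Rational(143, 1290)))) = Mul(-29142, Add(37506, Add(Mul(-23709, Rational(3, 131)), Rational(143, 1290)))) = Mul(-29142, Add(37506, Add(Rational(-71127, 131), Rational(143, 1290)))) = Mul(-29142, Add(37506, Rational(-91735097, 168990))) = Mul(-29142, Rational(6246403843, 168990)) = Rational(-30338783465451, 28165)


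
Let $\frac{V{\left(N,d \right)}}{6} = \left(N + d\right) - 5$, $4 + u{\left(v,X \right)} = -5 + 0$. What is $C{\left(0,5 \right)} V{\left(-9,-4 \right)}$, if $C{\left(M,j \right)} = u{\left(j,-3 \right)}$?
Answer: $972$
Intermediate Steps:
$u{\left(v,X \right)} = -9$ ($u{\left(v,X \right)} = -4 + \left(-5 + 0\right) = -4 - 5 = -9$)
$C{\left(M,j \right)} = -9$
$V{\left(N,d \right)} = -30 + 6 N + 6 d$ ($V{\left(N,d \right)} = 6 \left(\left(N + d\right) - 5\right) = 6 \left(-5 + N + d\right) = -30 + 6 N + 6 d$)
$C{\left(0,5 \right)} V{\left(-9,-4 \right)} = - 9 \left(-30 + 6 \left(-9\right) + 6 \left(-4\right)\right) = - 9 \left(-30 - 54 - 24\right) = \left(-9\right) \left(-108\right) = 972$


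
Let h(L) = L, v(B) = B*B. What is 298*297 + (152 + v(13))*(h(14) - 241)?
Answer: 15639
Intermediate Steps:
v(B) = B**2
298*297 + (152 + v(13))*(h(14) - 241) = 298*297 + (152 + 13**2)*(14 - 241) = 88506 + (152 + 169)*(-227) = 88506 + 321*(-227) = 88506 - 72867 = 15639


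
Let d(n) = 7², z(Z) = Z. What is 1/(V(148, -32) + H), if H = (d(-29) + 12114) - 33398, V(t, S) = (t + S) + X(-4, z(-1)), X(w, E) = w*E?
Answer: -1/21115 ≈ -4.7360e-5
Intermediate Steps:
d(n) = 49
X(w, E) = E*w
V(t, S) = 4 + S + t (V(t, S) = (t + S) - 1*(-4) = (S + t) + 4 = 4 + S + t)
H = -21235 (H = (49 + 12114) - 33398 = 12163 - 33398 = -21235)
1/(V(148, -32) + H) = 1/((4 - 32 + 148) - 21235) = 1/(120 - 21235) = 1/(-21115) = -1/21115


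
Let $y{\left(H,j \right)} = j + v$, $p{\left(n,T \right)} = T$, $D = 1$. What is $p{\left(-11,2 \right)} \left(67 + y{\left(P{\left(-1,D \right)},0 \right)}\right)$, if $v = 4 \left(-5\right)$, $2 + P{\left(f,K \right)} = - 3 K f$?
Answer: $94$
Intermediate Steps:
$P{\left(f,K \right)} = -2 - 3 K f$ ($P{\left(f,K \right)} = -2 + - 3 K f = -2 - 3 K f$)
$v = -20$
$y{\left(H,j \right)} = -20 + j$ ($y{\left(H,j \right)} = j - 20 = -20 + j$)
$p{\left(-11,2 \right)} \left(67 + y{\left(P{\left(-1,D \right)},0 \right)}\right) = 2 \left(67 + \left(-20 + 0\right)\right) = 2 \left(67 - 20\right) = 2 \cdot 47 = 94$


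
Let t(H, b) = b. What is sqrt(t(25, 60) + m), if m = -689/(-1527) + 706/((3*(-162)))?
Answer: 2*sqrt(2785764126)/13743 ≈ 7.6811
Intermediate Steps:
m = -123868/123687 (m = -689*(-1/1527) + 706/(-486) = 689/1527 + 706*(-1/486) = 689/1527 - 353/243 = -123868/123687 ≈ -1.0015)
sqrt(t(25, 60) + m) = sqrt(60 - 123868/123687) = sqrt(7297352/123687) = 2*sqrt(2785764126)/13743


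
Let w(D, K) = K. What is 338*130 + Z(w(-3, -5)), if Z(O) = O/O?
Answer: 43941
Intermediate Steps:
Z(O) = 1
338*130 + Z(w(-3, -5)) = 338*130 + 1 = 43940 + 1 = 43941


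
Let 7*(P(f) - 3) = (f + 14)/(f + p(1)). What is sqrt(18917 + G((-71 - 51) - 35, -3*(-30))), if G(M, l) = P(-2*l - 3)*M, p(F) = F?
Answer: sqrt(3611334)/14 ≈ 135.74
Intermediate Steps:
P(f) = 3 + (14 + f)/(7*(1 + f)) (P(f) = 3 + ((f + 14)/(f + 1))/7 = 3 + ((14 + f)/(1 + f))/7 = 3 + (14 + f)/(7*(1 + f)))
G(M, l) = M*(-31 - 44*l)/(7*(-2 - 2*l)) (G(M, l) = ((35 + 22*(-2*l - 3))/(7*(1 + (-2*l - 3))))*M = ((35 + 22*(-3 - 2*l))/(7*(1 + (-3 - 2*l))))*M = ((35 + (-66 - 44*l))/(7*(-2 - 2*l)))*M = ((-31 - 44*l)/(7*(-2 - 2*l)))*M = M*(-31 - 44*l)/(7*(-2 - 2*l)))
sqrt(18917 + G((-71 - 51) - 35, -3*(-30))) = sqrt(18917 + ((-71 - 51) - 35)*(31 + 44*(-3*(-30)))/(14*(1 - 3*(-30)))) = sqrt(18917 + (-122 - 35)*(31 + 44*90)/(14*(1 + 90))) = sqrt(18917 + (1/14)*(-157)*(31 + 3960)/91) = sqrt(18917 + (1/14)*(-157)*(1/91)*3991) = sqrt(18917 - 48199/98) = sqrt(1805667/98) = sqrt(3611334)/14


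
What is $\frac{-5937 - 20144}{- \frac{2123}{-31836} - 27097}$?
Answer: $\frac{830314716}{862657969} \approx 0.96251$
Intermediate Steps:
$\frac{-5937 - 20144}{- \frac{2123}{-31836} - 27097} = - \frac{26081}{\left(-2123\right) \left(- \frac{1}{31836}\right) - 27097} = - \frac{26081}{\frac{2123}{31836} - 27097} = - \frac{26081}{- \frac{862657969}{31836}} = \left(-26081\right) \left(- \frac{31836}{862657969}\right) = \frac{830314716}{862657969}$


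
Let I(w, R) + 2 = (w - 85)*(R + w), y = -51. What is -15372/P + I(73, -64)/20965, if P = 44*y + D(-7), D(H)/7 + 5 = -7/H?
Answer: 16101203/2381624 ≈ 6.7606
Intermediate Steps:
I(w, R) = -2 + (-85 + w)*(R + w) (I(w, R) = -2 + (w - 85)*(R + w) = -2 + (-85 + w)*(R + w))
D(H) = -35 - 49/H (D(H) = -35 + 7*(-7/H) = -35 - 49/H)
P = -2272 (P = 44*(-51) + (-35 - 49/(-7)) = -2244 + (-35 - 49*(-⅐)) = -2244 + (-35 + 7) = -2244 - 28 = -2272)
-15372/P + I(73, -64)/20965 = -15372/(-2272) + (-2 + 73² - 85*(-64) - 85*73 - 64*73)/20965 = -15372*(-1/2272) + (-2 + 5329 + 5440 - 6205 - 4672)*(1/20965) = 3843/568 - 110*1/20965 = 3843/568 - 22/4193 = 16101203/2381624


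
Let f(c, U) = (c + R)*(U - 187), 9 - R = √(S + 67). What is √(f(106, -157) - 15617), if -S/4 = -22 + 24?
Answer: √(-55177 + 344*√59) ≈ 229.2*I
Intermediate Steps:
S = -8 (S = -4*(-22 + 24) = -4*2 = -8)
R = 9 - √59 (R = 9 - √(-8 + 67) = 9 - √59 ≈ 1.3189)
f(c, U) = (-187 + U)*(9 + c - √59) (f(c, U) = (c + (9 - √59))*(U - 187) = (9 + c - √59)*(-187 + U) = (-187 + U)*(9 + c - √59))
√(f(106, -157) - 15617) = √((-1683 - 187*106 + 187*√59 - 157*106 - 157*(9 - √59)) - 15617) = √((-1683 - 19822 + 187*√59 - 16642 + (-1413 + 157*√59)) - 15617) = √((-39560 + 344*√59) - 15617) = √(-55177 + 344*√59)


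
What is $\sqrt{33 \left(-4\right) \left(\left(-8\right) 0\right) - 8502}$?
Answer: $i \sqrt{8502} \approx 92.206 i$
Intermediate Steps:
$\sqrt{33 \left(-4\right) \left(\left(-8\right) 0\right) - 8502} = \sqrt{\left(-132\right) 0 - 8502} = \sqrt{0 - 8502} = \sqrt{-8502} = i \sqrt{8502}$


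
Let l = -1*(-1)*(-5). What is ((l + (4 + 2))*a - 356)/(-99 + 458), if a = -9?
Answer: -365/359 ≈ -1.0167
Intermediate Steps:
l = -5 (l = 1*(-5) = -5)
((l + (4 + 2))*a - 356)/(-99 + 458) = ((-5 + (4 + 2))*(-9) - 356)/(-99 + 458) = ((-5 + 6)*(-9) - 356)/359 = (1*(-9) - 356)*(1/359) = (-9 - 356)*(1/359) = -365*1/359 = -365/359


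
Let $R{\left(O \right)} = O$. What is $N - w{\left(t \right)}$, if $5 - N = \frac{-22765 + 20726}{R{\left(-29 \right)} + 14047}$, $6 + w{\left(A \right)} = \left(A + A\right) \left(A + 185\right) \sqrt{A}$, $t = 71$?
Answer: $\frac{156237}{14018} - 36352 \sqrt{71} \approx -3.063 \cdot 10^{5}$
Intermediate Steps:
$w{\left(A \right)} = -6 + 2 A^{\frac{3}{2}} \left(185 + A\right)$ ($w{\left(A \right)} = -6 + \left(A + A\right) \left(A + 185\right) \sqrt{A} = -6 + 2 A \left(185 + A\right) \sqrt{A} = -6 + 2 A^{\frac{3}{2}} \left(185 + A\right)$)
$N = \frac{72129}{14018}$ ($N = 5 - \frac{-22765 + 20726}{-29 + 14047} = 5 - - \frac{2039}{14018} = 5 + \frac{2039}{14018} = \frac{72129}{14018} \approx 5.1455$)
$N - w{\left(t \right)} = \frac{72129}{14018} - \left(-6 + 2 \cdot 71^{\frac{5}{2}} + 370 \cdot 71^{\frac{3}{2}}\right) = \frac{72129}{14018} - \left(-6 + 2 \cdot 5041 \sqrt{71} + 370 \cdot 71 \sqrt{71}\right) = \frac{72129}{14018} - \left(-6 + 10082 \sqrt{71} + 26270 \sqrt{71}\right) = \frac{72129}{14018} - \left(-6 + 36352 \sqrt{71}\right) = \frac{72129}{14018} + \left(6 - 36352 \sqrt{71}\right) = \frac{156237}{14018} - 36352 \sqrt{71}$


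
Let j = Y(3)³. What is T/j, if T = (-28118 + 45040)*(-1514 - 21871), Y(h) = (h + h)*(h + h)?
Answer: -65953495/7776 ≈ -8481.7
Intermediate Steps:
Y(h) = 4*h² (Y(h) = (2*h)*(2*h) = 4*h²)
T = -395720970 (T = 16922*(-23385) = -395720970)
j = 46656 (j = (4*3²)³ = (4*9)³ = 36³ = 46656)
T/j = -395720970/46656 = -395720970*1/46656 = -65953495/7776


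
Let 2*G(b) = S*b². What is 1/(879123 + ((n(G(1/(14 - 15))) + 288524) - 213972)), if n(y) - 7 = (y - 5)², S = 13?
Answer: 4/3814737 ≈ 1.0486e-6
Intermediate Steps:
G(b) = 13*b²/2 (G(b) = (13*b²)/2 = 13*b²/2)
n(y) = 7 + (-5 + y)² (n(y) = 7 + (y - 5)² = 7 + (-5 + y)²)
1/(879123 + ((n(G(1/(14 - 15))) + 288524) - 213972)) = 1/(879123 + (((7 + (-5 + 13*(1/(14 - 15))²/2)²) + 288524) - 213972)) = 1/(879123 + (((7 + (-5 + 13*(1/(-1))²/2)²) + 288524) - 213972)) = 1/(879123 + (((7 + (-5 + (13/2)*(-1)²)²) + 288524) - 213972)) = 1/(879123 + (((7 + (-5 + (13/2)*1)²) + 288524) - 213972)) = 1/(879123 + (((7 + (-5 + 13/2)²) + 288524) - 213972)) = 1/(879123 + (((7 + (3/2)²) + 288524) - 213972)) = 1/(879123 + (((7 + 9/4) + 288524) - 213972)) = 1/(879123 + ((37/4 + 288524) - 213972)) = 1/(879123 + (1154133/4 - 213972)) = 1/(879123 + 298245/4) = 1/(3814737/4) = 4/3814737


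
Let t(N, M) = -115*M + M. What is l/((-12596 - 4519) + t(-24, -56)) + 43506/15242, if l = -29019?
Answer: 151528414/27260317 ≈ 5.5586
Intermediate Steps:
t(N, M) = -114*M
l/((-12596 - 4519) + t(-24, -56)) + 43506/15242 = -29019/((-12596 - 4519) - 114*(-56)) + 43506/15242 = -29019/(-17115 + 6384) + 43506*(1/15242) = -29019/(-10731) + 21753/7621 = -29019*(-1/10731) + 21753/7621 = 9673/3577 + 21753/7621 = 151528414/27260317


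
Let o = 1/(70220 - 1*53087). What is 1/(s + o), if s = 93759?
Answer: 17133/1606372948 ≈ 1.0666e-5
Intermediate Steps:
o = 1/17133 (o = 1/(70220 - 53087) = 1/17133 ≈ 5.8367e-5)
1/(s + o) = 1/(93759 + 1/17133) = 1/(1606372948/17133) = 17133/1606372948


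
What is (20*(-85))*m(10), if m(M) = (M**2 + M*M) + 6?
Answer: -350200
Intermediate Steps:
m(M) = 6 + 2*M**2 (m(M) = (M**2 + M**2) + 6 = 2*M**2 + 6 = 6 + 2*M**2)
(20*(-85))*m(10) = (20*(-85))*(6 + 2*10**2) = -1700*(6 + 2*100) = -1700*(6 + 200) = -1700*206 = -350200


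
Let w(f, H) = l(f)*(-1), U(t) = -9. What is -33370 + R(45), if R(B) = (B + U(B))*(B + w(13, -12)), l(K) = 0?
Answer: -31750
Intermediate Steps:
w(f, H) = 0 (w(f, H) = 0*(-1) = 0)
R(B) = B*(-9 + B) (R(B) = (B - 9)*(B + 0) = (-9 + B)*B = B*(-9 + B))
-33370 + R(45) = -33370 + 45*(-9 + 45) = -33370 + 45*36 = -33370 + 1620 = -31750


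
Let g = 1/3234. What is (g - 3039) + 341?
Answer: -8725331/3234 ≈ -2698.0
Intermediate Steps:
g = 1/3234 ≈ 0.00030921
(g - 3039) + 341 = (1/3234 - 3039) + 341 = -9828125/3234 + 341 = -8725331/3234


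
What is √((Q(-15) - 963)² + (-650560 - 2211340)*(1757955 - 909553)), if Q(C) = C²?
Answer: 2*I*√607010284789 ≈ 1.5582e+6*I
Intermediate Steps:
√((Q(-15) - 963)² + (-650560 - 2211340)*(1757955 - 909553)) = √(((-15)² - 963)² + (-650560 - 2211340)*(1757955 - 909553)) = √((225 - 963)² - 2861900*848402) = √((-738)² - 2428041683800) = √(544644 - 2428041683800) = √(-2428041139156) = 2*I*√607010284789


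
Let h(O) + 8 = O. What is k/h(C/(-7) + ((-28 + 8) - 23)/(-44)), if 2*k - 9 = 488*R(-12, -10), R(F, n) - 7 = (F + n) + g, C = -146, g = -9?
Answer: -1802262/4261 ≈ -422.97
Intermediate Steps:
R(F, n) = -2 + F + n (R(F, n) = 7 + ((F + n) - 9) = 7 + (-9 + F + n) = -2 + F + n)
h(O) = -8 + O
k = -11703/2 (k = 9/2 + (488*(-2 - 12 - 10))/2 = 9/2 + (488*(-24))/2 = 9/2 + (½)*(-11712) = 9/2 - 5856 = -11703/2 ≈ -5851.5)
k/h(C/(-7) + ((-28 + 8) - 23)/(-44)) = -11703/(2*(-8 + (-146/(-7) + ((-28 + 8) - 23)/(-44)))) = -11703/(2*(-8 + (-146*(-⅐) + (-20 - 23)*(-1/44)))) = -11703/(2*(-8 + (146/7 - 43*(-1/44)))) = -11703/(2*(-8 + (146/7 + 43/44))) = -11703/(2*(-8 + 6725/308)) = -11703/(2*4261/308) = -11703/2*308/4261 = -1802262/4261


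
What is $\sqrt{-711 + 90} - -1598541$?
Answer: $1598541 + 3 i \sqrt{69} \approx 1.5985 \cdot 10^{6} + 24.92 i$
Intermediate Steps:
$\sqrt{-711 + 90} - -1598541 = \sqrt{-621} + 1598541 = 3 i \sqrt{69} + 1598541 = 1598541 + 3 i \sqrt{69}$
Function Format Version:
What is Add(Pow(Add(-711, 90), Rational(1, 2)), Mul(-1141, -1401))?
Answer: Add(1598541, Mul(3, I, Pow(69, Rational(1, 2)))) ≈ Add(1.5985e+6, Mul(24.920, I))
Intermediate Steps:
Add(Pow(Add(-711, 90), Rational(1, 2)), Mul(-1141, -1401)) = Add(Pow(-621, Rational(1, 2)), 1598541) = Add(Mul(3, I, Pow(69, Rational(1, 2))), 1598541) = Add(1598541, Mul(3, I, Pow(69, Rational(1, 2))))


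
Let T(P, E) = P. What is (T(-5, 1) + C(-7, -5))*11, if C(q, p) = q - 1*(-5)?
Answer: -77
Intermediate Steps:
C(q, p) = 5 + q (C(q, p) = q + 5 = 5 + q)
(T(-5, 1) + C(-7, -5))*11 = (-5 + (5 - 7))*11 = (-5 - 2)*11 = -7*11 = -77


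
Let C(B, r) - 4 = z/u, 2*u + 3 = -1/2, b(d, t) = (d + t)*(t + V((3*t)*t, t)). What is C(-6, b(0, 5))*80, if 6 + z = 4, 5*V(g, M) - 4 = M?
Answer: 2880/7 ≈ 411.43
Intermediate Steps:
V(g, M) = ⅘ + M/5
z = -2 (z = -6 + 4 = -2)
b(d, t) = (⅘ + 6*t/5)*(d + t) (b(d, t) = (d + t)*(t + (⅘ + t/5)) = (d + t)*(⅘ + 6*t/5) = (⅘ + 6*t/5)*(d + t))
u = -7/4 (u = -3/2 + (-1/2)/2 = -3/2 + (-1*½)/2 = -3/2 + (½)*(-½) = -3/2 - ¼ = -7/4 ≈ -1.7500)
C(B, r) = 36/7 (C(B, r) = 4 - 2/(-7/4) = 4 - 2*(-4/7) = 4 + 8/7 = 36/7)
C(-6, b(0, 5))*80 = (36/7)*80 = 2880/7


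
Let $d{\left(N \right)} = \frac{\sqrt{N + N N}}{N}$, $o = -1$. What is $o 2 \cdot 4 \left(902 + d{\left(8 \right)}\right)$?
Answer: $-7216 - 6 \sqrt{2} \approx -7224.5$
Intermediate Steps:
$d{\left(N \right)} = \frac{\sqrt{N + N^{2}}}{N}$
$o 2 \cdot 4 \left(902 + d{\left(8 \right)}\right) = \left(-1\right) 2 \cdot 4 \left(902 + \frac{\sqrt{8 \left(1 + 8\right)}}{8}\right) = \left(-2\right) 4 \left(902 + \frac{\sqrt{8 \cdot 9}}{8}\right) = - 8 \left(902 + \frac{\sqrt{72}}{8}\right) = - 8 \left(902 + \frac{6 \sqrt{2}}{8}\right) = - 8 \left(902 + \frac{3 \sqrt{2}}{4}\right) = -7216 - 6 \sqrt{2}$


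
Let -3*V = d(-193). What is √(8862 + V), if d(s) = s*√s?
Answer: √(79758 + 579*I*√193)/3 ≈ 94.257 + 4.741*I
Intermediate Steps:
d(s) = s^(3/2)
V = 193*I*√193/3 (V = -(-193)*I*√193/3 = 193*I*√193/3 ≈ 893.75*I)
√(8862 + V) = √(8862 + 193*I*√193/3)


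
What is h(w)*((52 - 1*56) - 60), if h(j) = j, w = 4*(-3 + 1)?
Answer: 512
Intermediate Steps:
w = -8 (w = 4*(-2) = -8)
h(w)*((52 - 1*56) - 60) = -8*((52 - 1*56) - 60) = -8*((52 - 56) - 60) = -8*(-4 - 60) = -8*(-64) = 512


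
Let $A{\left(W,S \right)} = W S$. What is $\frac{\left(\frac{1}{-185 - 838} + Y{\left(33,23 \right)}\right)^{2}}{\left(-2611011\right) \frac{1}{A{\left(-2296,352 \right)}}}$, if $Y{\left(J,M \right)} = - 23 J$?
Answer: $\frac{44295315556932608}{248408975529} \approx 1.7832 \cdot 10^{5}$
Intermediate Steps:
$A{\left(W,S \right)} = S W$
$\frac{\left(\frac{1}{-185 - 838} + Y{\left(33,23 \right)}\right)^{2}}{\left(-2611011\right) \frac{1}{A{\left(-2296,352 \right)}}} = \frac{\left(\frac{1}{-185 - 838} - 759\right)^{2}}{\left(-2611011\right) \frac{1}{352 \left(-2296\right)}} = \frac{\left(\frac{1}{-1023} - 759\right)^{2}}{\left(-2611011\right) \frac{1}{-808192}} = \frac{\left(- \frac{1}{1023} - 759\right)^{2}}{\left(-2611011\right) \left(- \frac{1}{808192}\right)} = \frac{\left(- \frac{776458}{1023}\right)^{2}}{\frac{2611011}{808192}} = \frac{602887025764}{1046529} \cdot \frac{808192}{2611011} = \frac{44295315556932608}{248408975529}$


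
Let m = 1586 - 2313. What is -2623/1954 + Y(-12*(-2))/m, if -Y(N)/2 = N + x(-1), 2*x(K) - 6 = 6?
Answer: -1789681/1420558 ≈ -1.2598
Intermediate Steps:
x(K) = 6 (x(K) = 3 + (½)*6 = 3 + 3 = 6)
Y(N) = -12 - 2*N (Y(N) = -2*(N + 6) = -2*(6 + N) = -12 - 2*N)
m = -727
-2623/1954 + Y(-12*(-2))/m = -2623/1954 + (-12 - (-24)*(-2))/(-727) = -2623*1/1954 + (-12 - 2*24)*(-1/727) = -2623/1954 + (-12 - 48)*(-1/727) = -2623/1954 - 60*(-1/727) = -2623/1954 + 60/727 = -1789681/1420558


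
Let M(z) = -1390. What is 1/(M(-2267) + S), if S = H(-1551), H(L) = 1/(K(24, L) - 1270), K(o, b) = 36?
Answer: -1234/1715261 ≈ -0.00071942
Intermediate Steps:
H(L) = -1/1234 (H(L) = 1/(36 - 1270) = 1/(-1234) = -1/1234)
S = -1/1234 ≈ -0.00081037
1/(M(-2267) + S) = 1/(-1390 - 1/1234) = 1/(-1715261/1234) = -1234/1715261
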